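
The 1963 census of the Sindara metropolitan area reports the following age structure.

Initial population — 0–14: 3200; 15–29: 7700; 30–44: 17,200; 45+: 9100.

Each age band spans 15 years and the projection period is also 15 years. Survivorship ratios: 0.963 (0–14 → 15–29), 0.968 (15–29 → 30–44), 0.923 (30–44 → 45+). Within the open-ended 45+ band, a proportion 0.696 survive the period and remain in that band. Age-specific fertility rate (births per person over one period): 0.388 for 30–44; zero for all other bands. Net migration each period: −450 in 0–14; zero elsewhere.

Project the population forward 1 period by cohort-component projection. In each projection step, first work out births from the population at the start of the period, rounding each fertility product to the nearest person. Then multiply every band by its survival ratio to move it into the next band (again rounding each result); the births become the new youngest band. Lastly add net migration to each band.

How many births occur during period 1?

(Bands numbered youngest = 1 to oldest = 4.)
Period 1.
Births: 17200 * 0.388 = 6674
Band 2: 3200 * 0.963 = 3082
Band 3: 7700 * 0.968 = 7454
Band 4: 17200 * 0.923 + 9100 * 0.696 = 15876 + 6334 = 22210
Net migration: Band 1 − 450 → 6224
→ [6224, 3082, 7454, 22210]

6674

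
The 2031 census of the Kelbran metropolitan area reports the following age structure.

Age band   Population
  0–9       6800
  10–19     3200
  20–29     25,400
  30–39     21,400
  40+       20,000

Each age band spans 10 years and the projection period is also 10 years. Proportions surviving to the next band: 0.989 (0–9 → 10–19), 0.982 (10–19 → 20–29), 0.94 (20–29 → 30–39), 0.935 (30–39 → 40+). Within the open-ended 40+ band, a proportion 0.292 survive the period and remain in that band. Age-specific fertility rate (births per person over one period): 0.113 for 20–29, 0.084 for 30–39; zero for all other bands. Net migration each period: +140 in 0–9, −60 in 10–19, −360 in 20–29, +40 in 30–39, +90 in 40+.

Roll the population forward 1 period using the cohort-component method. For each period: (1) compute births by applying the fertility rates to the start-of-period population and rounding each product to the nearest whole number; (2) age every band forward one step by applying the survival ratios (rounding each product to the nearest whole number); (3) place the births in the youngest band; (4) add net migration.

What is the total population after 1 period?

After projecting period 1:
Births: 25400 × 0.113 = 2870, 21400 × 0.084 = 1798 → 4668
10–19: 6800 × 0.989 = 6725
20–29: 3200 × 0.982 = 3142
30–39: 25400 × 0.94 = 23876
40+: 21400 × 0.935 + 20000 × 0.292 = 20009 + 5840 = 25849
Net migration: 0–9 + 140 → 4808; 10–19 − 60 → 6665; 20–29 − 360 → 2782; 30–39 + 40 → 23916; 40+ + 90 → 25939
→ [4808, 6665, 2782, 23916, 25939]
Total after period 1: 4808 + 6665 + 2782 + 23916 + 25939 = 64110

64110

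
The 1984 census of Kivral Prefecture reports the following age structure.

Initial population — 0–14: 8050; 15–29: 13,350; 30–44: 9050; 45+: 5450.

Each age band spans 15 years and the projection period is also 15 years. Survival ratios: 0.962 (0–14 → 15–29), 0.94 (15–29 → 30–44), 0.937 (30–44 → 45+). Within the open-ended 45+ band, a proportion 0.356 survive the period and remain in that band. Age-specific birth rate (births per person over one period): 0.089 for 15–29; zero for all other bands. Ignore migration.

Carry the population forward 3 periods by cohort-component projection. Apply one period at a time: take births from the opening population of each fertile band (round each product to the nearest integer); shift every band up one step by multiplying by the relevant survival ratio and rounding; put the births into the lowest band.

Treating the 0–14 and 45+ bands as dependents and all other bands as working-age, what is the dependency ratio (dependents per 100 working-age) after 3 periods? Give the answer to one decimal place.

715.5

Let group 1 be 0–14 through group 4 = 45+.
Period 1:
Births: 13350 × 0.089 = 1188
Group 2: 8050 × 0.962 = 7744
Group 3: 13350 × 0.94 = 12549
Group 4: 9050 × 0.937 + 5450 × 0.356 = 8480 + 1940 = 10420
Population now: 0–14=1188, 15–29=7744, 30–44=12549, 45+=10420
Period 2:
Births: 7744 × 0.089 = 689
Group 2: 1188 × 0.962 = 1143
Group 3: 7744 × 0.94 = 7279
Group 4: 12549 × 0.937 + 10420 × 0.356 = 11758 + 3710 = 15468
Population now: 0–14=689, 15–29=1143, 30–44=7279, 45+=15468
Period 3:
Births: 1143 × 0.089 = 102
Group 2: 689 × 0.962 = 663
Group 3: 1143 × 0.94 = 1074
Group 4: 7279 × 0.937 + 15468 × 0.356 = 6820 + 5507 = 12327
Population now: 0–14=102, 15–29=663, 30–44=1074, 45+=12327
Dependents (band 0–14 + band 45+) = 102 + 12327 = 12429; working-age = 1737; ratio = 12429/1737 × 100 = 715.5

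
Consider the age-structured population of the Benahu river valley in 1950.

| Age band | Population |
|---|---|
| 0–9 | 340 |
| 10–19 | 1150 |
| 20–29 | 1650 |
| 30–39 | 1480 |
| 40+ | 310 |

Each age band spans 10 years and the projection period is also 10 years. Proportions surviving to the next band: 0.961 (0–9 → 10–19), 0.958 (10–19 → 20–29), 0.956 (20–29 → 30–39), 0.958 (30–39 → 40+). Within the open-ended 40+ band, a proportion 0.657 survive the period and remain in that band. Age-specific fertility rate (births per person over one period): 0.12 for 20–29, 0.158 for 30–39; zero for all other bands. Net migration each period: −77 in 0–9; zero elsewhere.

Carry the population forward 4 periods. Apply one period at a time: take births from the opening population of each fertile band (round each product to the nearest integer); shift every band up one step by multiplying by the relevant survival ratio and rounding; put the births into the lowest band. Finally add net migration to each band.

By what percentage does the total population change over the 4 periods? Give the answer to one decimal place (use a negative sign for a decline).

-43.5

Numbering the groups 1..5 from youngest to oldest:
— Period 1 —
Births: 1650 * 0.12 = 198, 1480 * 0.158 = 234 ⇒ total 432
Group 2: 340 * 0.961 = 327
Group 3: 1150 * 0.958 = 1102
Group 4: 1650 * 0.956 = 1577
Group 5: 1480 * 0.958 + 310 * 0.657 = 1418 + 204 = 1622
Net migration: Group 1 − 77 → 355
→ [355, 327, 1102, 1577, 1622]
— Period 2 —
Births: 1102 * 0.12 = 132, 1577 * 0.158 = 249 ⇒ total 381
Group 2: 355 * 0.961 = 341
Group 3: 327 * 0.958 = 313
Group 4: 1102 * 0.956 = 1054
Group 5: 1577 * 0.958 + 1622 * 0.657 = 1511 + 1066 = 2577
Net migration: Group 1 − 77 → 304
→ [304, 341, 313, 1054, 2577]
— Period 3 —
Births: 313 * 0.12 = 38, 1054 * 0.158 = 167 ⇒ total 205
Group 2: 304 * 0.961 = 292
Group 3: 341 * 0.958 = 327
Group 4: 313 * 0.956 = 299
Group 5: 1054 * 0.958 + 2577 * 0.657 = 1010 + 1693 = 2703
Net migration: Group 1 − 77 → 128
→ [128, 292, 327, 299, 2703]
— Period 4 —
Births: 327 * 0.12 = 39, 299 * 0.158 = 47 ⇒ total 86
Group 2: 128 * 0.961 = 123
Group 3: 292 * 0.958 = 280
Group 4: 327 * 0.956 = 313
Group 5: 299 * 0.958 + 2703 * 0.657 = 286 + 1776 = 2062
Net migration: Group 1 − 77 → 9
→ [9, 123, 280, 313, 2062]
Total: 4930 → 2787; change = -2143; percentage change = -43.5%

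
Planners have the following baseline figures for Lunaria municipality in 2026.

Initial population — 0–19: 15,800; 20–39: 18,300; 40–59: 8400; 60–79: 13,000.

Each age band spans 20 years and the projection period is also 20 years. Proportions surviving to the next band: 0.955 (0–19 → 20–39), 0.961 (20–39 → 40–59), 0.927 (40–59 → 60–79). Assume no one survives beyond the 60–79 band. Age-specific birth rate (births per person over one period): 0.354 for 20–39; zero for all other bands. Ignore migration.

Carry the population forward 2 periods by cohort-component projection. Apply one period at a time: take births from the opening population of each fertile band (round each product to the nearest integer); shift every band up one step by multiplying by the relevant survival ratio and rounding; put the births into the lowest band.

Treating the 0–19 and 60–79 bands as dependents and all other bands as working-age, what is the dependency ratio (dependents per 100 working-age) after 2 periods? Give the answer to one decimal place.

Let group 1 be 0–19 through group 4 = 60–79.
Period 1.
Births: 18300 × 0.354 = 6478
Group 2: 15800 × 0.955 = 15089
Group 3: 18300 × 0.961 = 17586
Group 4: 8400 × 0.927 = 7787
Giving 6478 / 15089 / 17586 / 7787.
Period 2.
Births: 15089 × 0.354 = 5342
Group 2: 6478 × 0.955 = 6186
Group 3: 15089 × 0.961 = 14501
Group 4: 17586 × 0.927 = 16302
Giving 5342 / 6186 / 14501 / 16302.
Dependents (band 0–19 + band 60–79) = 5342 + 16302 = 21644; working-age = 20687; ratio = 21644/20687 × 100 = 104.6

104.6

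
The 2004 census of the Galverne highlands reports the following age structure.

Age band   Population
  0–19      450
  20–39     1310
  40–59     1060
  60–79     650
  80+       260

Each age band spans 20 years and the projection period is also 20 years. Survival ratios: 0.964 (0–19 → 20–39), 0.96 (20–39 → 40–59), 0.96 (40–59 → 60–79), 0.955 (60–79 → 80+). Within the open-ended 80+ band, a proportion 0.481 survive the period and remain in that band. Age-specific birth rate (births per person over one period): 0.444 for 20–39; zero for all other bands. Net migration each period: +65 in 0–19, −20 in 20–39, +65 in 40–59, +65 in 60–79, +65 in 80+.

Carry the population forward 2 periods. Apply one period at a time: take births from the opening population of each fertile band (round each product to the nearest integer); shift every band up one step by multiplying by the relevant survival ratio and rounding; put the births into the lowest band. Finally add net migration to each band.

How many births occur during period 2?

184

Call the bands 1 to 5, youngest first.
Period 1.
Births: 1310 × 0.444 = 582
Band 2: 450 × 0.964 = 434
Band 3: 1310 × 0.96 = 1258
Band 4: 1060 × 0.96 = 1018
Band 5: 650 × 0.955 + 260 × 0.481 = 621 + 125 = 746
Net migration: Band 1 + 65 → 647; Band 2 − 20 → 414; Band 3 + 65 → 1323; Band 4 + 65 → 1083; Band 5 + 65 → 811
Giving 647 / 414 / 1323 / 1083 / 811.
Period 2.
Births: 414 × 0.444 = 184
Band 2: 647 × 0.964 = 624
Band 3: 414 × 0.96 = 397
Band 4: 1323 × 0.96 = 1270
Band 5: 1083 × 0.955 + 811 × 0.481 = 1034 + 390 = 1424
Net migration: Band 1 + 65 → 249; Band 2 − 20 → 604; Band 3 + 65 → 462; Band 4 + 65 → 1335; Band 5 + 65 → 1489
Giving 249 / 604 / 462 / 1335 / 1489.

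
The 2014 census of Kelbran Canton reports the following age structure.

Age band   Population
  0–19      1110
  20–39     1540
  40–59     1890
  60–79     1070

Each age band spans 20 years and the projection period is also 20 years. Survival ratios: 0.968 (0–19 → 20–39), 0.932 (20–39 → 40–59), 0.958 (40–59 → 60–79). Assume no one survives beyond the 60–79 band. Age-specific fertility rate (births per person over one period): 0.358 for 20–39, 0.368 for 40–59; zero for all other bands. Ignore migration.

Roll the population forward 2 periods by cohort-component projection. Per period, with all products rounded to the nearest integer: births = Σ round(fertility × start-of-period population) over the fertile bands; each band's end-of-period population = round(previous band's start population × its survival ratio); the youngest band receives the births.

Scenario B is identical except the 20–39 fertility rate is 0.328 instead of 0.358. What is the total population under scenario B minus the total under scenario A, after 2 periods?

-76

Numbering the groups 1..4 from youngest to oldest:
Period 1.
Births: 1540 × 0.358 = 551, 1890 × 0.368 = 696 ⇒ total 1247
Group 2: 1110 × 0.968 = 1074
Group 3: 1540 × 0.932 = 1435
Group 4: 1890 × 0.958 = 1811
Giving 1247 / 1074 / 1435 / 1811.
Period 2.
Births: 1074 × 0.358 = 384, 1435 × 0.368 = 528 ⇒ total 912
Group 2: 1247 × 0.968 = 1207
Group 3: 1074 × 0.932 = 1001
Group 4: 1435 × 0.958 = 1375
Giving 912 / 1207 / 1001 / 1375.
Scenario A total after 2 periods: 4495
Scenario B projection —
Period 1.
Births: 1540 × 0.328 = 505, 1890 × 0.368 = 696 ⇒ total 1201
Group 2: 1110 × 0.968 = 1074
Group 3: 1540 × 0.932 = 1435
Group 4: 1890 × 0.958 = 1811
Giving 1201 / 1074 / 1435 / 1811.
Period 2.
Births: 1074 × 0.328 = 352, 1435 × 0.368 = 528 ⇒ total 880
Group 2: 1201 × 0.968 = 1163
Group 3: 1074 × 0.932 = 1001
Group 4: 1435 × 0.958 = 1375
Giving 880 / 1163 / 1001 / 1375.
Scenario B total after 2 periods: 4419
Difference B − A = 4419 − 4495 = -76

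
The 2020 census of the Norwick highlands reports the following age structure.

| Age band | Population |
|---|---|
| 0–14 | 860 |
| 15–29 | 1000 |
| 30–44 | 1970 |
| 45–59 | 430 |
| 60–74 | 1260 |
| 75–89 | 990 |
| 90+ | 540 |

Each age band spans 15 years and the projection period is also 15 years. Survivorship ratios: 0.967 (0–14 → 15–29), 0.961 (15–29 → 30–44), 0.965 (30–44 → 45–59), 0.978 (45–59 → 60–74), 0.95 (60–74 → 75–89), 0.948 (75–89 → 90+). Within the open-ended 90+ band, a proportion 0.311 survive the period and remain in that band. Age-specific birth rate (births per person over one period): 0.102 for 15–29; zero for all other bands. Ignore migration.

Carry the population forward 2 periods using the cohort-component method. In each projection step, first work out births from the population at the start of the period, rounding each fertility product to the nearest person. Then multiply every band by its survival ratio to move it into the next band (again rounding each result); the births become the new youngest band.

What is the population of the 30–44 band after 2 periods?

(Bands numbered youngest = 1 to oldest = 7.)
After projecting period 1:
Births: 1000 × 0.102 = 102
Band 2: 860 × 0.967 = 832
Band 3: 1000 × 0.961 = 961
Band 4: 1970 × 0.965 = 1901
Band 5: 430 × 0.978 = 421
Band 6: 1260 × 0.95 = 1197
Band 7: 990 × 0.948 + 540 × 0.311 = 939 + 168 = 1107
Giving 102 / 832 / 961 / 1901 / 421 / 1197 / 1107.
After projecting period 2:
Births: 832 × 0.102 = 85
Band 2: 102 × 0.967 = 99
Band 3: 832 × 0.961 = 800
Band 4: 961 × 0.965 = 927
Band 5: 1901 × 0.978 = 1859
Band 6: 421 × 0.95 = 400
Band 7: 1197 × 0.948 + 1107 × 0.311 = 1135 + 344 = 1479
Giving 85 / 99 / 800 / 927 / 1859 / 400 / 1479.

800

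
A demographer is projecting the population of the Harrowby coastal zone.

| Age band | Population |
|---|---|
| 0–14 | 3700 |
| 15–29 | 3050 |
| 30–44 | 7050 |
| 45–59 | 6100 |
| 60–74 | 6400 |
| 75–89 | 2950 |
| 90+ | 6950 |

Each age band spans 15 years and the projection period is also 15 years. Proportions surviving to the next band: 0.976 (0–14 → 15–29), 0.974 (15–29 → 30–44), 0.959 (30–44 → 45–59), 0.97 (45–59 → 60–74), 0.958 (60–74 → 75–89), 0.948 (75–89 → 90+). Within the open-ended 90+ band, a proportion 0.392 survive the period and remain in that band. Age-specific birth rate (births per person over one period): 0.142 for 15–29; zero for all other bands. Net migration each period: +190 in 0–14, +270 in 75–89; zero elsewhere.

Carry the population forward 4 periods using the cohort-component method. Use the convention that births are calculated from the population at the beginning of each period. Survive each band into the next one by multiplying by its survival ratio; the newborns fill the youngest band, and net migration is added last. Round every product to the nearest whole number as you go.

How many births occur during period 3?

Let band 1 be 0–14 through band 7 = 90+.
— Period 1 —
Births: 3050 * 0.142 = 433
Band 2: 3700 * 0.976 = 3611
Band 3: 3050 * 0.974 = 2971
Band 4: 7050 * 0.959 = 6761
Band 5: 6100 * 0.97 = 5917
Band 6: 6400 * 0.958 = 6131
Band 7: 2950 * 0.948 + 6950 * 0.392 = 2797 + 2724 = 5521
Net migration: Band 1 + 190 → 623; Band 6 + 270 → 6401
Giving 623 / 3611 / 2971 / 6761 / 5917 / 6401 / 5521.
— Period 2 —
Births: 3611 * 0.142 = 513
Band 2: 623 * 0.976 = 608
Band 3: 3611 * 0.974 = 3517
Band 4: 2971 * 0.959 = 2849
Band 5: 6761 * 0.97 = 6558
Band 6: 5917 * 0.958 = 5668
Band 7: 6401 * 0.948 + 5521 * 0.392 = 6068 + 2164 = 8232
Net migration: Band 1 + 190 → 703; Band 6 + 270 → 5938
Giving 703 / 608 / 3517 / 2849 / 6558 / 5938 / 8232.
— Period 3 —
Births: 608 * 0.142 = 86
Band 2: 703 * 0.976 = 686
Band 3: 608 * 0.974 = 592
Band 4: 3517 * 0.959 = 3373
Band 5: 2849 * 0.97 = 2764
Band 6: 6558 * 0.958 = 6283
Band 7: 5938 * 0.948 + 8232 * 0.392 = 5629 + 3227 = 8856
Net migration: Band 1 + 190 → 276; Band 6 + 270 → 6553
Giving 276 / 686 / 592 / 3373 / 2764 / 6553 / 8856.

86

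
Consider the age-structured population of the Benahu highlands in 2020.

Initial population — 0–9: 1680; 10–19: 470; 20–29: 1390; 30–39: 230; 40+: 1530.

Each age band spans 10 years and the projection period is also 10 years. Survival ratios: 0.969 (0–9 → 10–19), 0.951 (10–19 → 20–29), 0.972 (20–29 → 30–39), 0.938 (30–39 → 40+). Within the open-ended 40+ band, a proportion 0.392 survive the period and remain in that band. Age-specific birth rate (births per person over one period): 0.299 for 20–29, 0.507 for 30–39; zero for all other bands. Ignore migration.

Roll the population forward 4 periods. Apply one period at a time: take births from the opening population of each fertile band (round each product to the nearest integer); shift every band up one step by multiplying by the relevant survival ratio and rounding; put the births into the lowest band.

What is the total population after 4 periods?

4619

[period 1]
Births: 1390 * 0.299 = 416  |  230 * 0.507 = 117 — total 533
10–19: 1680 * 0.969 = 1628
20–29: 470 * 0.951 = 447
30–39: 1390 * 0.972 = 1351
40+: 230 * 0.938 + 1530 * 0.392 = 216 + 600 = 816
Giving 533 / 1628 / 447 / 1351 / 816.
[period 2]
Births: 447 * 0.299 = 134  |  1351 * 0.507 = 685 — total 819
10–19: 533 * 0.969 = 516
20–29: 1628 * 0.951 = 1548
30–39: 447 * 0.972 = 434
40+: 1351 * 0.938 + 816 * 0.392 = 1267 + 320 = 1587
Giving 819 / 516 / 1548 / 434 / 1587.
[period 3]
Births: 1548 * 0.299 = 463  |  434 * 0.507 = 220 — total 683
10–19: 819 * 0.969 = 794
20–29: 516 * 0.951 = 491
30–39: 1548 * 0.972 = 1505
40+: 434 * 0.938 + 1587 * 0.392 = 407 + 622 = 1029
Giving 683 / 794 / 491 / 1505 / 1029.
[period 4]
Births: 491 * 0.299 = 147  |  1505 * 0.507 = 763 — total 910
10–19: 683 * 0.969 = 662
20–29: 794 * 0.951 = 755
30–39: 491 * 0.972 = 477
40+: 1505 * 0.938 + 1029 * 0.392 = 1412 + 403 = 1815
Giving 910 / 662 / 755 / 477 / 1815.
Total after period 4: 910 + 662 + 755 + 477 + 1815 = 4619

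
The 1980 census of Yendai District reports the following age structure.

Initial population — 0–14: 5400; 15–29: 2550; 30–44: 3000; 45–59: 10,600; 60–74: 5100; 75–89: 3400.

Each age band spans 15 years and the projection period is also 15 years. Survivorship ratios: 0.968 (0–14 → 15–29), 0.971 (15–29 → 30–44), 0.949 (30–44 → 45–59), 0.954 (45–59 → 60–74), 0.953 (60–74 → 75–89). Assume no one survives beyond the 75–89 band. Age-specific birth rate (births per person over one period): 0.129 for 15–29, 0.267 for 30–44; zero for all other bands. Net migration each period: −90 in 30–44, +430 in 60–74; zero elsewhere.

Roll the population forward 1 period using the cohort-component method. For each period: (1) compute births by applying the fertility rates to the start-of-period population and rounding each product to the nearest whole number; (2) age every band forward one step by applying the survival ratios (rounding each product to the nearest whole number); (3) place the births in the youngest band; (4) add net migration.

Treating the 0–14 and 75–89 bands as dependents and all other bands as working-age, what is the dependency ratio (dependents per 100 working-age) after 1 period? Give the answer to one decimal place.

28.5

Period 1:
Births: 2550 × 0.129 = 329 ; 3000 × 0.267 = 801 → total 1130
15–29: 5400 × 0.968 = 5227
30–44: 2550 × 0.971 = 2476
45–59: 3000 × 0.949 = 2847
60–74: 10600 × 0.954 = 10112
75–89: 5100 × 0.953 = 4860
Net migration: 30–44 − 90 → 2386; 60–74 + 430 → 10542
End of period: [1130, 5227, 2386, 2847, 10542, 4860]
Dependents (band 0–14 + band 75–89) = 1130 + 4860 = 5990; working-age = 21002; ratio = 5990/21002 × 100 = 28.5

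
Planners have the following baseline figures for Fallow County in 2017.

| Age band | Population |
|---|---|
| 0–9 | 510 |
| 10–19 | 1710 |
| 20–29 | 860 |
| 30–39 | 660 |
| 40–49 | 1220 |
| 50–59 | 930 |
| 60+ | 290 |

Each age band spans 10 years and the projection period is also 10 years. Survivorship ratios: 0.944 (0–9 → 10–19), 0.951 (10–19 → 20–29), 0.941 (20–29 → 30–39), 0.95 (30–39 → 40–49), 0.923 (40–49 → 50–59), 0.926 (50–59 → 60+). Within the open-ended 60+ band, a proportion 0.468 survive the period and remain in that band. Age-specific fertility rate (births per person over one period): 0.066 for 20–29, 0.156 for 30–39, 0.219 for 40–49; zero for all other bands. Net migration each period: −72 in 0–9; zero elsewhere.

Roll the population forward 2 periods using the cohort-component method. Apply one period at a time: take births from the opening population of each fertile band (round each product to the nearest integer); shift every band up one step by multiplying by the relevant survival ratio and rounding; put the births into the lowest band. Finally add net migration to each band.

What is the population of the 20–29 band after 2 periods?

457

Period 1:
Births: 860 * 0.066 = 57 ; 660 * 0.156 = 103 ; 1220 * 0.219 = 267 → 427
10–19: 510 * 0.944 = 481
20–29: 1710 * 0.951 = 1626
30–39: 860 * 0.941 = 809
40–49: 660 * 0.95 = 627
50–59: 1220 * 0.923 = 1126
60+: 930 * 0.926 + 290 * 0.468 = 861 + 136 = 997
Net migration: 0–9 − 72 → 355
→ [355, 481, 1626, 809, 627, 1126, 997]
Period 2:
Births: 1626 * 0.066 = 107 ; 809 * 0.156 = 126 ; 627 * 0.219 = 137 → 370
10–19: 355 * 0.944 = 335
20–29: 481 * 0.951 = 457
30–39: 1626 * 0.941 = 1530
40–49: 809 * 0.95 = 769
50–59: 627 * 0.923 = 579
60+: 1126 * 0.926 + 997 * 0.468 = 1043 + 467 = 1510
Net migration: 0–9 − 72 → 298
→ [298, 335, 457, 1530, 769, 579, 1510]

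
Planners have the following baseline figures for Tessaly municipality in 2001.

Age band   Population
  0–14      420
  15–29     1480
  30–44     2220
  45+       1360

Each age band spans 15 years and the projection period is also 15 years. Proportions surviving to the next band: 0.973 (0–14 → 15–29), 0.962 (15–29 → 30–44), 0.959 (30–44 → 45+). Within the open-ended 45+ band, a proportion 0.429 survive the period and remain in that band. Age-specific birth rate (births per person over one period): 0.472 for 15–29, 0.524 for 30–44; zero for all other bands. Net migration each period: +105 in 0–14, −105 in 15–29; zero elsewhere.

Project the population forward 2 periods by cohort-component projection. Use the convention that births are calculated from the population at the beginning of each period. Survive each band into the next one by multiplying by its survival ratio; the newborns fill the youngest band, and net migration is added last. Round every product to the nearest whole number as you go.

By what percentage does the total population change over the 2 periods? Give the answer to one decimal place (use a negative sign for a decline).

Numbering the groups 1..4 from youngest to oldest:
Period 1:
Births: 1480 × 0.472 = 699, 2220 × 0.524 = 1163 → total 1862
Group 2: 420 × 0.973 = 409
Group 3: 1480 × 0.962 = 1424
Group 4: 2220 × 0.959 + 1360 × 0.429 = 2129 + 583 = 2712
Net migration: Group 1 + 105 → 1967; Group 2 − 105 → 304
→ [1967, 304, 1424, 2712]
Period 2:
Births: 304 × 0.472 = 143, 1424 × 0.524 = 746 → total 889
Group 2: 1967 × 0.973 = 1914
Group 3: 304 × 0.962 = 292
Group 4: 1424 × 0.959 + 2712 × 0.429 = 1366 + 1163 = 2529
Net migration: Group 1 + 105 → 994; Group 2 − 105 → 1809
→ [994, 1809, 292, 2529]
Total: 5480 → 5624; change = 144; percentage change = 2.6%

2.6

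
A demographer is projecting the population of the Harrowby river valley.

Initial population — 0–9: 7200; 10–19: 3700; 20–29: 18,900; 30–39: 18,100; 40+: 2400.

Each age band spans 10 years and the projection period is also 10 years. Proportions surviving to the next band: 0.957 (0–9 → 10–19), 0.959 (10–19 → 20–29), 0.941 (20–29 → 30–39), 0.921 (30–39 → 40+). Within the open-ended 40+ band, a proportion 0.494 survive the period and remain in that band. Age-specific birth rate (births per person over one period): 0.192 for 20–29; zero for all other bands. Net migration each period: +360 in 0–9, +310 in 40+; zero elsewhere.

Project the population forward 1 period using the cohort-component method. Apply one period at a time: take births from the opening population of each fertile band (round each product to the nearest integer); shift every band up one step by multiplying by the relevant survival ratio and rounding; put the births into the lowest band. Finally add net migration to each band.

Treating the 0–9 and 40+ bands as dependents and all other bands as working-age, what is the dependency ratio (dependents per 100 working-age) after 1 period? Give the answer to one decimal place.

78.5

Period 1:
Births: 18900 × 0.192 = 3629
10–19: 7200 × 0.957 = 6890
20–29: 3700 × 0.959 = 3548
30–39: 18900 × 0.941 = 17785
40+: 18100 × 0.921 + 2400 × 0.494 = 16670 + 1186 = 17856
Net migration: 0–9 + 360 → 3989; 40+ + 310 → 18166
Giving 3989 / 6890 / 3548 / 17785 / 18166.
Dependents (band 0–9 + band 40+) = 3989 + 18166 = 22155; working-age = 28223; ratio = 22155/28223 × 100 = 78.5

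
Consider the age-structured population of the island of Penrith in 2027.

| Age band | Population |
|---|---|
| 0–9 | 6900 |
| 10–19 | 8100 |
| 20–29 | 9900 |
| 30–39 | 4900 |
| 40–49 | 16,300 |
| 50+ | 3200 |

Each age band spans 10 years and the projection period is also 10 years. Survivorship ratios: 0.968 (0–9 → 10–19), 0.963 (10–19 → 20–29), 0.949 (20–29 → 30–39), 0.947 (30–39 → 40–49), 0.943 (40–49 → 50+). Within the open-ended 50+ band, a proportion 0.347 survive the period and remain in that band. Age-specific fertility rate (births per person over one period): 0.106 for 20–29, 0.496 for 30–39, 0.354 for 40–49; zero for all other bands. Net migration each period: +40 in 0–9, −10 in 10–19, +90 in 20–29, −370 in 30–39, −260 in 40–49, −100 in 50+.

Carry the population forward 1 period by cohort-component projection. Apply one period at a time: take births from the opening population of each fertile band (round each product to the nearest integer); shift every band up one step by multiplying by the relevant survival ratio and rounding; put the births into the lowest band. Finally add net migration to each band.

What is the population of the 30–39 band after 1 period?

— Period 1 —
Births: 9900 × 0.106 = 1049 ; 4900 × 0.496 = 2430 ; 16300 × 0.354 = 5770 — total 9249
10–19: 6900 × 0.968 = 6679
20–29: 8100 × 0.963 = 7800
30–39: 9900 × 0.949 = 9395
40–49: 4900 × 0.947 = 4640
50+: 16300 × 0.943 + 3200 × 0.347 = 15371 + 1110 = 16481
Net migration: 0–9 + 40 → 9289; 10–19 − 10 → 6669; 20–29 + 90 → 7890; 30–39 − 370 → 9025; 40–49 − 260 → 4380; 50+ − 100 → 16381
End of period: [9289, 6669, 7890, 9025, 4380, 16381]

9025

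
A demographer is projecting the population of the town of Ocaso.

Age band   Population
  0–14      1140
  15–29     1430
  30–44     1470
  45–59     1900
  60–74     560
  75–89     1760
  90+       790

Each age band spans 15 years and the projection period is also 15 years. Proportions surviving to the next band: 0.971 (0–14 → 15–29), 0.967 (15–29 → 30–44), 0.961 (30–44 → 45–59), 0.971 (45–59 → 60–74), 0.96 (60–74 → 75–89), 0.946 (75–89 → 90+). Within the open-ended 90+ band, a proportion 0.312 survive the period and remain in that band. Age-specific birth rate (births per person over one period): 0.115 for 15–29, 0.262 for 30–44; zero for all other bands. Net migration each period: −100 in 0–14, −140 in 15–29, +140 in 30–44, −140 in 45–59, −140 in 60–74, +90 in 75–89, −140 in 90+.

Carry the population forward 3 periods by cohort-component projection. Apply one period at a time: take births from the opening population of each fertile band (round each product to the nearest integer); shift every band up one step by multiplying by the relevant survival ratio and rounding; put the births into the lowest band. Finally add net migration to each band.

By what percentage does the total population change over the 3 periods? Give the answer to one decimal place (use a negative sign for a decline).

-34.9

(Groups numbered youngest = 1 to oldest = 7.)
After projecting period 1:
Births: 1430 × 0.115 = 164 ; 1470 × 0.262 = 385 — total 549
Group 2: 1140 × 0.971 = 1107
Group 3: 1430 × 0.967 = 1383
Group 4: 1470 × 0.961 = 1413
Group 5: 1900 × 0.971 = 1845
Group 6: 560 × 0.96 = 538
Group 7: 1760 × 0.946 + 790 × 0.312 = 1665 + 246 = 1911
Net migration: Group 1 − 100 → 449; Group 2 − 140 → 967; Group 3 + 140 → 1523; Group 4 − 140 → 1273; Group 5 − 140 → 1705; Group 6 + 90 → 628; Group 7 − 140 → 1771
→ [449, 967, 1523, 1273, 1705, 628, 1771]
After projecting period 2:
Births: 967 × 0.115 = 111 ; 1523 × 0.262 = 399 — total 510
Group 2: 449 × 0.971 = 436
Group 3: 967 × 0.967 = 935
Group 4: 1523 × 0.961 = 1464
Group 5: 1273 × 0.971 = 1236
Group 6: 1705 × 0.96 = 1637
Group 7: 628 × 0.946 + 1771 × 0.312 = 594 + 553 = 1147
Net migration: Group 1 − 100 → 410; Group 2 − 140 → 296; Group 3 + 140 → 1075; Group 4 − 140 → 1324; Group 5 − 140 → 1096; Group 6 + 90 → 1727; Group 7 − 140 → 1007
→ [410, 296, 1075, 1324, 1096, 1727, 1007]
After projecting period 3:
Births: 296 × 0.115 = 34 ; 1075 × 0.262 = 282 — total 316
Group 2: 410 × 0.971 = 398
Group 3: 296 × 0.967 = 286
Group 4: 1075 × 0.961 = 1033
Group 5: 1324 × 0.971 = 1286
Group 6: 1096 × 0.96 = 1052
Group 7: 1727 × 0.946 + 1007 × 0.312 = 1634 + 314 = 1948
Net migration: Group 1 − 100 → 216; Group 2 − 140 → 258; Group 3 + 140 → 426; Group 4 − 140 → 893; Group 5 − 140 → 1146; Group 6 + 90 → 1142; Group 7 − 140 → 1808
→ [216, 258, 426, 893, 1146, 1142, 1808]
Total: 9050 → 5889; change = -3161; percentage change = -34.9%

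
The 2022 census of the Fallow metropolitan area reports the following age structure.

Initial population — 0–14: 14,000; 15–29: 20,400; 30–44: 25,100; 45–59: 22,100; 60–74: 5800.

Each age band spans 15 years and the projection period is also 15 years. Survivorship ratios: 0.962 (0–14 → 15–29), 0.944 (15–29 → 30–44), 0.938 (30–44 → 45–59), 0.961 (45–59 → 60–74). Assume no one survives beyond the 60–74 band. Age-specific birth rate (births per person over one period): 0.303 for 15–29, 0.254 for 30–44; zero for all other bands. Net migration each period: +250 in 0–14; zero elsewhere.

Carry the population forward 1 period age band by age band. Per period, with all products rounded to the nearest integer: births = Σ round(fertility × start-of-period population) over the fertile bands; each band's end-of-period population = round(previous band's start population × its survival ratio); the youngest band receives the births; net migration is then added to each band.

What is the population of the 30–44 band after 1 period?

Let group 1 be 0–14 through group 5 = 60–74.
[period 1]
Births: 20400 * 0.303 = 6181  |  25100 * 0.254 = 6375 ⇒ total 12556
Group 2: 14000 * 0.962 = 13468
Group 3: 20400 * 0.944 = 19258
Group 4: 25100 * 0.938 = 23544
Group 5: 22100 * 0.961 = 21238
Net migration: Group 1 + 250 → 12806
→ [12806, 13468, 19258, 23544, 21238]

19258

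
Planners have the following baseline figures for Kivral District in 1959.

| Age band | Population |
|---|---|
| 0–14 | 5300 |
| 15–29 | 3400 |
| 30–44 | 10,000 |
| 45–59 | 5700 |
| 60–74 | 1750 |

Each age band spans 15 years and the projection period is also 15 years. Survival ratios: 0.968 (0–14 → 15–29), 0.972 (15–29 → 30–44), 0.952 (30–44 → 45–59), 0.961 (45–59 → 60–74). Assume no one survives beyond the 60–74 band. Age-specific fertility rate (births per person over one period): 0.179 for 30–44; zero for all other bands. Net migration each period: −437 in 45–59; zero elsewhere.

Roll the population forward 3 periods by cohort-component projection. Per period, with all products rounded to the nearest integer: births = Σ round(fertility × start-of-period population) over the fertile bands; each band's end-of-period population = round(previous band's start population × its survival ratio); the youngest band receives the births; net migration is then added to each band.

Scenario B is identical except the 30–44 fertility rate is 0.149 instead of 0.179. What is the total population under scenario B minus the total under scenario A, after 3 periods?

(Bands numbered youngest = 1 to oldest = 5.)
Period 1.
Births: 10000 × 0.179 = 1790
Band 2: 5300 × 0.968 = 5130
Band 3: 3400 × 0.972 = 3305
Band 4: 10000 × 0.952 = 9520
Band 5: 5700 × 0.961 = 5478
Net migration: Band 4 − 437 → 9083
→ [1790, 5130, 3305, 9083, 5478]
Period 2.
Births: 3305 × 0.179 = 592
Band 2: 1790 × 0.968 = 1733
Band 3: 5130 × 0.972 = 4986
Band 4: 3305 × 0.952 = 3146
Band 5: 9083 × 0.961 = 8729
Net migration: Band 4 − 437 → 2709
→ [592, 1733, 4986, 2709, 8729]
Period 3.
Births: 4986 × 0.179 = 892
Band 2: 592 × 0.968 = 573
Band 3: 1733 × 0.972 = 1684
Band 4: 4986 × 0.952 = 4747
Band 5: 2709 × 0.961 = 2603
Net migration: Band 4 − 437 → 4310
→ [892, 573, 1684, 4310, 2603]
Scenario A total after 3 periods: 10062
Scenario B projection —
Period 1.
Births: 10000 × 0.149 = 1490
Band 2: 5300 × 0.968 = 5130
Band 3: 3400 × 0.972 = 3305
Band 4: 10000 × 0.952 = 9520
Band 5: 5700 × 0.961 = 5478
Net migration: Band 4 − 437 → 9083
→ [1490, 5130, 3305, 9083, 5478]
Period 2.
Births: 3305 × 0.149 = 492
Band 2: 1490 × 0.968 = 1442
Band 3: 5130 × 0.972 = 4986
Band 4: 3305 × 0.952 = 3146
Band 5: 9083 × 0.961 = 8729
Net migration: Band 4 − 437 → 2709
→ [492, 1442, 4986, 2709, 8729]
Period 3.
Births: 4986 × 0.149 = 743
Band 2: 492 × 0.968 = 476
Band 3: 1442 × 0.972 = 1402
Band 4: 4986 × 0.952 = 4747
Band 5: 2709 × 0.961 = 2603
Net migration: Band 4 − 437 → 4310
→ [743, 476, 1402, 4310, 2603]
Scenario B total after 3 periods: 9534
Difference B − A = 9534 − 10062 = -528

-528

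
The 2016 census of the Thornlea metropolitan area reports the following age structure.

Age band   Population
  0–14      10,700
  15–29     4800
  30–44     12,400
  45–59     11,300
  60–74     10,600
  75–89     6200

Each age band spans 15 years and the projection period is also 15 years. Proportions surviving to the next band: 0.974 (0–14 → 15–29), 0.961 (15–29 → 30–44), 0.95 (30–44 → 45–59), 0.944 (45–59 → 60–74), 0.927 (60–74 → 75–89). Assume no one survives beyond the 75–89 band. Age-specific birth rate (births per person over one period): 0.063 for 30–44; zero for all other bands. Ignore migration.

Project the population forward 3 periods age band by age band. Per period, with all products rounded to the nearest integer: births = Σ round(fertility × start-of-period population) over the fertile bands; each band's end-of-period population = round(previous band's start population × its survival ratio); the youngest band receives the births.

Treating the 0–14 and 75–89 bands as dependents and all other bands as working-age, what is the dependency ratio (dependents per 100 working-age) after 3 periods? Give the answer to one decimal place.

74.6

Call the bands 1 to 6, youngest first.
— Period 1 —
Births: 12400 × 0.063 = 781
Band 2: 10700 × 0.974 = 10422
Band 3: 4800 × 0.961 = 4613
Band 4: 12400 × 0.95 = 11780
Band 5: 11300 × 0.944 = 10667
Band 6: 10600 × 0.927 = 9826
End of period: [781, 10422, 4613, 11780, 10667, 9826]
— Period 2 —
Births: 4613 × 0.063 = 291
Band 2: 781 × 0.974 = 761
Band 3: 10422 × 0.961 = 10016
Band 4: 4613 × 0.95 = 4382
Band 5: 11780 × 0.944 = 11120
Band 6: 10667 × 0.927 = 9888
End of period: [291, 761, 10016, 4382, 11120, 9888]
— Period 3 —
Births: 10016 × 0.063 = 631
Band 2: 291 × 0.974 = 283
Band 3: 761 × 0.961 = 731
Band 4: 10016 × 0.95 = 9515
Band 5: 4382 × 0.944 = 4137
Band 6: 11120 × 0.927 = 10308
End of period: [631, 283, 731, 9515, 4137, 10308]
Dependents (band 0–14 + band 75–89) = 631 + 10308 = 10939; working-age = 14666; ratio = 10939/14666 × 100 = 74.6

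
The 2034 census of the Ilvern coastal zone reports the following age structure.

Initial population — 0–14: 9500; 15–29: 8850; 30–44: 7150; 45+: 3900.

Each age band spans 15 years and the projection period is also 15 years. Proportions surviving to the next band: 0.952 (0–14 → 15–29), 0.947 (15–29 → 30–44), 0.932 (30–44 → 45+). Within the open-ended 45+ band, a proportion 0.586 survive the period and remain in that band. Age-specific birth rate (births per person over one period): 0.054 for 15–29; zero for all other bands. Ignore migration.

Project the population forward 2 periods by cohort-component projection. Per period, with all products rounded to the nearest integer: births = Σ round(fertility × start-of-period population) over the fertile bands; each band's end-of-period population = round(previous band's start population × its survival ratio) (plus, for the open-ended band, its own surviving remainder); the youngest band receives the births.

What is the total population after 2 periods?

22563

Period 1.
Births: 8850 × 0.054 = 478
15–29: 9500 × 0.952 = 9044
30–44: 8850 × 0.947 = 8381
45+: 7150 × 0.932 + 3900 × 0.586 = 6664 + 2285 = 8949
→ [478, 9044, 8381, 8949]
Period 2.
Births: 9044 × 0.054 = 488
15–29: 478 × 0.952 = 455
30–44: 9044 × 0.947 = 8565
45+: 8381 × 0.932 + 8949 × 0.586 = 7811 + 5244 = 13055
→ [488, 455, 8565, 13055]
Total after period 2: 488 + 455 + 8565 + 13055 = 22563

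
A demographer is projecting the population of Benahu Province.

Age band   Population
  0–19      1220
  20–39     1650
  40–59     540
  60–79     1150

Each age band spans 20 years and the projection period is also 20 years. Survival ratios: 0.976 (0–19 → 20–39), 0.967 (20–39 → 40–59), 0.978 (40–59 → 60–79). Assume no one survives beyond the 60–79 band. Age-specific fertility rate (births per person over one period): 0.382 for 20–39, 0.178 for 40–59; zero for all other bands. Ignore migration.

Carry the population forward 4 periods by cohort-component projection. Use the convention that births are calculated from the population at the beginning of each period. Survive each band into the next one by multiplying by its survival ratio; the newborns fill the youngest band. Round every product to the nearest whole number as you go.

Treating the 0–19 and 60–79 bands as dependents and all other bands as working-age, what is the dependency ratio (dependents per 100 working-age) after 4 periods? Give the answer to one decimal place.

91.9

Call the groups 1 to 4, youngest first.
[period 1]
Births: 1650 × 0.382 = 630  |  540 × 0.178 = 96 ⇒ total 726
Group 2: 1220 × 0.976 = 1191
Group 3: 1650 × 0.967 = 1596
Group 4: 540 × 0.978 = 528
End of period: [726, 1191, 1596, 528]
[period 2]
Births: 1191 × 0.382 = 455  |  1596 × 0.178 = 284 ⇒ total 739
Group 2: 726 × 0.976 = 709
Group 3: 1191 × 0.967 = 1152
Group 4: 1596 × 0.978 = 1561
End of period: [739, 709, 1152, 1561]
[period 3]
Births: 709 × 0.382 = 271  |  1152 × 0.178 = 205 ⇒ total 476
Group 2: 739 × 0.976 = 721
Group 3: 709 × 0.967 = 686
Group 4: 1152 × 0.978 = 1127
End of period: [476, 721, 686, 1127]
[period 4]
Births: 721 × 0.382 = 275  |  686 × 0.178 = 122 ⇒ total 397
Group 2: 476 × 0.976 = 465
Group 3: 721 × 0.967 = 697
Group 4: 686 × 0.978 = 671
End of period: [397, 465, 697, 671]
Dependents (band 0–19 + band 60–79) = 397 + 671 = 1068; working-age = 1162; ratio = 1068/1162 × 100 = 91.9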